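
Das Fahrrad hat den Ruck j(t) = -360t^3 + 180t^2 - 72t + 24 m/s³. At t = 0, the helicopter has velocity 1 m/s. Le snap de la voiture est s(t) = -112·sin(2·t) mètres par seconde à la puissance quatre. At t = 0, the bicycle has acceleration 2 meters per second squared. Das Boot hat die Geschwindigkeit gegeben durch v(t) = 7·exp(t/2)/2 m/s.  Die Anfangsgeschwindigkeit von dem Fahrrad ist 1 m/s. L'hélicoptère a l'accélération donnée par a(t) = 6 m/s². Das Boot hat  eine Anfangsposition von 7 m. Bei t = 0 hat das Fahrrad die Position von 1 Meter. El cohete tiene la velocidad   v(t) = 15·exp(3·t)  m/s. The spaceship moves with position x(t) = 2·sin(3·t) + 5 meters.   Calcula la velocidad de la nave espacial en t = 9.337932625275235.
Partiendo de la posición x(t) = 2·sin(3·t) + 5, tomamos 1 derivada. La derivada de la posición da la velocidad: v(t) = 6·cos(3·t). Usando v(t) = 6·cos(3·t) y sustituyendo t = 9.337932625275235, encontramos v = -5.79751225485268.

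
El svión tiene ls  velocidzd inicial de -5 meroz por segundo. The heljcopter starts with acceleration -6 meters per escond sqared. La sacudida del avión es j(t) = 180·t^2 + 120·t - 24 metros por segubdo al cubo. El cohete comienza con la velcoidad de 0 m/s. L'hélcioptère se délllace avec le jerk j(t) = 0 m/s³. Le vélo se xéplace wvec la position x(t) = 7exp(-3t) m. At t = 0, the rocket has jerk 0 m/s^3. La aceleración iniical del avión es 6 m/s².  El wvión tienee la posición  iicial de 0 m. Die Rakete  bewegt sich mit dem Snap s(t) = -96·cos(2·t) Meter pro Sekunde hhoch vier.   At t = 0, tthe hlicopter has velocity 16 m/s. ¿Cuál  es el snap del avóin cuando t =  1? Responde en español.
Debemos derivar nuestra ecuación de la sacudida j(t) = 180·t^2 + 120·t - 24 1 vez. Tomando d/dt de j(t), encontramos s(t) = 360·t + 120. Tenemos el snap s(t) = 360·t + 120. Sustituyendo t = 1: s(1) = 480.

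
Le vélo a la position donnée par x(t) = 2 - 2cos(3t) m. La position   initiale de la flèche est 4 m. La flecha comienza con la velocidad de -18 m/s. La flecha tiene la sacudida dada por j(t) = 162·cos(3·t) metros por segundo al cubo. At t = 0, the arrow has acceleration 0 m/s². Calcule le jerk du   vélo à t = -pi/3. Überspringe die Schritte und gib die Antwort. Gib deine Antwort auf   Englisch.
The jerk at t = -pi/3 is j = 0.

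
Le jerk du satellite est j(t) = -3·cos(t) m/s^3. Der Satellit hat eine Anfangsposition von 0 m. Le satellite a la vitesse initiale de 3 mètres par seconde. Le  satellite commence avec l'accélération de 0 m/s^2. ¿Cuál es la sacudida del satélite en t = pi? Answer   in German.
Wir haben den Ruck j(t) = -3·cos(t). Durch Einsetzen von t = pi: j(pi) = 3.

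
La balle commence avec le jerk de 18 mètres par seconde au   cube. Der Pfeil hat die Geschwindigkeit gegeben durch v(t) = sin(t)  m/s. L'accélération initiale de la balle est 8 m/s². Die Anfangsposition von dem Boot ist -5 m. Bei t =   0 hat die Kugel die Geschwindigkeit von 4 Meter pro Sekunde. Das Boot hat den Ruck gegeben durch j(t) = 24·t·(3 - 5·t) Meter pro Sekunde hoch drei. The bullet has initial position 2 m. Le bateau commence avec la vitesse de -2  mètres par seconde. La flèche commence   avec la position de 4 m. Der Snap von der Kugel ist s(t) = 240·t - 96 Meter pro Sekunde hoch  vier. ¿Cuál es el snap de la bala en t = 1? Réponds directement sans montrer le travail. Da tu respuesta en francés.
À t = 1, s = 144.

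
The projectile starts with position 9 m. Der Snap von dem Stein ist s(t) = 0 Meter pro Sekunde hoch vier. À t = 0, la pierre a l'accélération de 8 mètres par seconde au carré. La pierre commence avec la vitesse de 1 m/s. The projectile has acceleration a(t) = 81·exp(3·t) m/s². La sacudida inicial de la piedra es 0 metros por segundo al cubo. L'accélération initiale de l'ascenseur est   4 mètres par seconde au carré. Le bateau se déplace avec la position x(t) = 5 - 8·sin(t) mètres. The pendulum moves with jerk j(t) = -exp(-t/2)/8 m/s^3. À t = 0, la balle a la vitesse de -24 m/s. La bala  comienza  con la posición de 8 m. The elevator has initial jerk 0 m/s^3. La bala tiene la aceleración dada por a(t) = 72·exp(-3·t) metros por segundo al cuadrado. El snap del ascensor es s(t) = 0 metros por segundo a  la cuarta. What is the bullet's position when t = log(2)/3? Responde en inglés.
We must find the antiderivative of our acceleration equation a(t) = 72·exp(-3·t) 2 times. The antiderivative of acceleration is velocity. Using v(0) = -24, we get v(t) = -24·exp(-3·t). The antiderivative of velocity is position. Using x(0) = 8, we get x(t) = 8·exp(-3·t). We have position x(t) = 8·exp(-3·t). Substituting t = log(2)/3: x(log(2)/3) = 4.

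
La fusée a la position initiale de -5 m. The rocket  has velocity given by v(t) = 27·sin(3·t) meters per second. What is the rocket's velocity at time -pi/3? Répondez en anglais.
Using v(t) = 27·sin(3·t) and substituting t = -pi/3, we find v = 0.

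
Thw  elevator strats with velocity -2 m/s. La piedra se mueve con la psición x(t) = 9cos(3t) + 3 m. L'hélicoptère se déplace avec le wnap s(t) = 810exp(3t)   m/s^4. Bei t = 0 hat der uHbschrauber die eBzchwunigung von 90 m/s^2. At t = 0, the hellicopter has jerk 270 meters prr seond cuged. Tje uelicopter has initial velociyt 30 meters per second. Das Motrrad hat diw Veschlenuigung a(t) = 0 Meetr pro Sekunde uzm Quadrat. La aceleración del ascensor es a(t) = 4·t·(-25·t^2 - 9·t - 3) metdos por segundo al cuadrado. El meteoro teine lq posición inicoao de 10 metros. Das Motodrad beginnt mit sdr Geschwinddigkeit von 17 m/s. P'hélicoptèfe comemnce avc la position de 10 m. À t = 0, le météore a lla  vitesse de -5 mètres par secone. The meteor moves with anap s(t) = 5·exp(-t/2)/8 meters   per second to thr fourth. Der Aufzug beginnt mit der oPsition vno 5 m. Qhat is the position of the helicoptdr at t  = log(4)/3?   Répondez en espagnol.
Necesitamos integrar nuestra ecuación del snap s(t) = 810·exp(3·t) 4 veces. La antiderivada del snap es la sacudida. Usando j(0) = 270, obtenemos j(t) = 270·exp(3·t). La antiderivada de la sacudida es la aceleración. Usando a(0) = 90, obtenemos a(t) = 90·exp(3·t). Integrando la aceleración y usando la condición inicial v(0) = 30, obtenemos v(t) = 30·exp(3·t). Tomando ∫v(t)dt y aplicando x(0) = 10, encontramos x(t) = 10·exp(3·t). Tenemos la posición x(t) = 10·exp(3·t). Sustituyendo t = log(4)/3: x(log(4)/3) = 40.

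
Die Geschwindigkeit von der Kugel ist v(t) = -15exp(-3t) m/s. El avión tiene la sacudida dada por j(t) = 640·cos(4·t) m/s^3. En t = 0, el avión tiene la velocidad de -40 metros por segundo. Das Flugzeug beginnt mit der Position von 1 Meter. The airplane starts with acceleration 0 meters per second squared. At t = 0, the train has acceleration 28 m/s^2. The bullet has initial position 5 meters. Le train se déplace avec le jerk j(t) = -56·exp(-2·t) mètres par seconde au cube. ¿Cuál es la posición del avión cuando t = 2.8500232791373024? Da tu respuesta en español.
Para resolver esto, necesitamos tomar 3 integrales de nuestra ecuación de la sacudida j(t) = 640·cos(4·t). Tomando ∫j(t)dt y aplicando a(0) = 0, encontramos a(t) = 160·sin(4·t). La integral de la aceleración es la velocidad. Usando v(0) = -40, obtenemos v(t) = -40·cos(4·t). Tomando ∫v(t)dt y aplicando x(0) = 1, encontramos x(t) = 1 - 10·sin(4·t). Usando x(t) = 1 - 10·sin(4·t) y sustituyendo t = 2.8500232791373024, encontramos x = 10.1929188116750.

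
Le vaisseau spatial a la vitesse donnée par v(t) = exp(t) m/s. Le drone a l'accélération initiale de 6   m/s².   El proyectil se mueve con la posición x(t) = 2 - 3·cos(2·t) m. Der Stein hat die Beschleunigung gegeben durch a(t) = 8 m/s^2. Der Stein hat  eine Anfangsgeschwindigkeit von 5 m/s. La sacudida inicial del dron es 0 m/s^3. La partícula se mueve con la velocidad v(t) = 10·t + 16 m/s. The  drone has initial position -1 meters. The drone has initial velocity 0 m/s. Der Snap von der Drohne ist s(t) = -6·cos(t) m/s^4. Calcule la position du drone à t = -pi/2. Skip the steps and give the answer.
La réponse est 5.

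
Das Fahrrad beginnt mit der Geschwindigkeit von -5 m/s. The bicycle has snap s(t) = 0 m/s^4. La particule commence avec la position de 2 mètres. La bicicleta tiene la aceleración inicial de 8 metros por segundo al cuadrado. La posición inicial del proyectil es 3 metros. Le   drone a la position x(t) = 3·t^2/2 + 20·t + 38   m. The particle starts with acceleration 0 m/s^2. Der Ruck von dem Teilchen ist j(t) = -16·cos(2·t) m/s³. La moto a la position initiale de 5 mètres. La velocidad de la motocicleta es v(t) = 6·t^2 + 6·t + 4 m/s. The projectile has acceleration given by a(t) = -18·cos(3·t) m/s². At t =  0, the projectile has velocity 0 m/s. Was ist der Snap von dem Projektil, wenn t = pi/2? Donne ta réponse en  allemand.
Wir müssen unsere Gleichung für die Beschleunigung a(t) = -18·cos(3·t) 2-mal ableiten. Mit d/dt von a(t) finden wir j(t) = 54·sin(3·t). Mit d/dt von j(t) finden wir s(t) = 162·cos(3·t). Mit s(t) = 162·cos(3·t) und Einsetzen von t = pi/2, finden wir s = 0.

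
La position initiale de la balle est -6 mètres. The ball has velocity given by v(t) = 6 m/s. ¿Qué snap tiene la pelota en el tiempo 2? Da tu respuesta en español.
Partiendo de la velocidad v(t) = 6, tomamos 3 derivadas. La derivada de la velocidad da la aceleración: a(t) = 0. Tomando d/dt de a(t), encontramos j(t) = 0. Derivando la sacudida, obtenemos el snap: s(t) = 0. De la ecuación del snap s(t) = 0, sustituimos t = 2 para obtener s = 0.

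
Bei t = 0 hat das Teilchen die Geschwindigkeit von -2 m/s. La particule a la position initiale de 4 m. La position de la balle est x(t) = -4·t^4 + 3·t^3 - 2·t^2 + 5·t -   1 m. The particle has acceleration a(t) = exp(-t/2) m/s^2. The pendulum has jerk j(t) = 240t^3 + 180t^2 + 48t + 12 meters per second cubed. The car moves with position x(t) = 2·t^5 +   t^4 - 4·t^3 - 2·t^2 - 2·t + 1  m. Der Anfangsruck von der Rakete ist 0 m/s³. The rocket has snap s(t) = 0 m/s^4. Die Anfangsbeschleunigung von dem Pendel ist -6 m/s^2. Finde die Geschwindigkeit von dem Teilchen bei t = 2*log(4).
Um dies zu lösen, müssen wir 1 Stammfunktion unserer Gleichung für die Beschleunigung a(t) = exp(-t/2) finden. Die Stammfunktion von der Beschleunigung, mit v(0) = -2, ergibt die Geschwindigkeit: v(t) = -2·exp(-t/2). Wir haben die Geschwindigkeit v(t) = -2·exp(-t/2). Durch Einsetzen von t = 2*log(4): v(2*log(4)) = -1/2.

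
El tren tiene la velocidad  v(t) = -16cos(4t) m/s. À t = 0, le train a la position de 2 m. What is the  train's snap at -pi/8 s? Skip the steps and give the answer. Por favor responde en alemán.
Der Snap bei t = -pi/8 ist s = 1024.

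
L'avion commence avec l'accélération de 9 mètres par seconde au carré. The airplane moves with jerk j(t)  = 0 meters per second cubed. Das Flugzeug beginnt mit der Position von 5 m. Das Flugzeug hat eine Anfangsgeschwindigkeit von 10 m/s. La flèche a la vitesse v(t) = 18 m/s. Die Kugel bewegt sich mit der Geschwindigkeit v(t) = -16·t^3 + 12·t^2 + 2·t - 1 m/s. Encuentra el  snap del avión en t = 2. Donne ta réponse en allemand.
Wir müssen unsere Gleichung für den Ruck j(t) = 0 1-mal ableiten. Durch Ableiten von dem Ruck erhalten wir den Snap: s(t) = 0. Mit s(t) = 0 und Einsetzen von t = 2, finden wir s = 0.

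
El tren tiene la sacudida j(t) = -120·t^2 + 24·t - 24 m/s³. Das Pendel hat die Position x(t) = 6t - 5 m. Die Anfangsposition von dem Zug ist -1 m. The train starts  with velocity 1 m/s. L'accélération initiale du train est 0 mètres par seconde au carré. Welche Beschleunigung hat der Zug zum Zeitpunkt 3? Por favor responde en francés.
Pour résoudre ceci, nous devons prendre 1 intégrale de notre équation du jerk j(t) = -120·t^2 + 24·t - 24. En intégrant le jerk et en utilisant la condition initiale a(0) = 0, nous obtenons a(t) = 4·t·(-10·t^2 + 3·t - 6). Nous avons l'accélération a(t) = 4·t·(-10·t^2 + 3·t - 6). En substituant t = 3: a(3) = -1044.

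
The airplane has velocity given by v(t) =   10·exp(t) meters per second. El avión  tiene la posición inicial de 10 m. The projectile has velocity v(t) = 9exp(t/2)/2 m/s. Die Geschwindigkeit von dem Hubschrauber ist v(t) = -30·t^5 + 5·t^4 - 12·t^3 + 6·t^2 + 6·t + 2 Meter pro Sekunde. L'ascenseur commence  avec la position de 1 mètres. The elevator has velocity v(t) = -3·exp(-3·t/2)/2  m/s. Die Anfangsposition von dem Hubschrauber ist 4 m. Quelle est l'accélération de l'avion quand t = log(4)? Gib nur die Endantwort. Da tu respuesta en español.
En t = log(4), a = 40.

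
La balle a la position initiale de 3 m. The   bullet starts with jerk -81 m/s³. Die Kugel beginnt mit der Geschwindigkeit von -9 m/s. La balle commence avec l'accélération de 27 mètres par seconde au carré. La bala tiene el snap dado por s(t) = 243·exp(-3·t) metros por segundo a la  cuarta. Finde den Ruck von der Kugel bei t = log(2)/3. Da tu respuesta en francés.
Pour résoudre ceci, nous devons prendre 1 intégrale de notre équation du snap s(t) = 243·exp(-3·t). En prenant ∫s(t)dt et en appliquant j(0) = -81, nous trouvons j(t) = -81·exp(-3·t). Nous avons le jerk j(t) = -81·exp(-3·t). En substituant t = log(2)/3: j(log(2)/3) = -81/2.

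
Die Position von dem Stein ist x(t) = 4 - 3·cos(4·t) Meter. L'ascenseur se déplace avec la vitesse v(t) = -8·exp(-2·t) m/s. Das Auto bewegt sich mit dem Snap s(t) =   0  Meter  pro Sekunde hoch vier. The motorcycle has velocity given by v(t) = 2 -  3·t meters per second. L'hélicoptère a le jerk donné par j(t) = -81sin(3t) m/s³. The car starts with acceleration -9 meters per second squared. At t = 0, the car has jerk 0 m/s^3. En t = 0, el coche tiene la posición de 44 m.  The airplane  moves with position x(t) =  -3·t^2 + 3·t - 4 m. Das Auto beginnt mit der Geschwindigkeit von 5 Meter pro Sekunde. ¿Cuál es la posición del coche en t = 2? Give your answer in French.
Nous devons trouver la primitive de notre équation du snap s(t) = 0 4 fois. L'intégrale du snap est le jerk. En utilisant j(0) = 0, nous obtenons j(t) = 0. L'intégrale du jerk est l'accélération. En utilisant a(0) = -9, nous obtenons a(t) = -9. L'intégrale de l'accélération, avec v(0) = 5, donne la vitesse: v(t) = 5 - 9·t. L'intégrale de la vitesse, avec x(0) = 44, donne la position: x(t) = -9·t^2/2 + 5·t + 44. De l'équation de la position x(t) = -9·t^2/2 + 5·t + 44, nous substituons t = 2 pour obtenir x = 36.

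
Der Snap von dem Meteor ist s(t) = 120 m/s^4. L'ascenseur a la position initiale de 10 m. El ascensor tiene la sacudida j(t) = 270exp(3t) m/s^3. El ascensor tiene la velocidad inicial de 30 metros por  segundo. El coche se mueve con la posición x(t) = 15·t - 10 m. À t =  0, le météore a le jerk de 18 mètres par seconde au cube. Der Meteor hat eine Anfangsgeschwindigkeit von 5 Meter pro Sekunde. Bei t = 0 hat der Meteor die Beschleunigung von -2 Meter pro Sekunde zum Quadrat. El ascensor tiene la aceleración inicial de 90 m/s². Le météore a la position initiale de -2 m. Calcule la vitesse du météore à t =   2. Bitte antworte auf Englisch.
We need to integrate our snap equation s(t) = 120 3 times. The antiderivative of snap is jerk. Using j(0) = 18, we get j(t) = 120·t + 18. The antiderivative of jerk, with a(0) = -2, gives acceleration: a(t) = 60·t^2 + 18·t - 2. The integral of acceleration is velocity. Using v(0) = 5, we get v(t) = 20·t^3 + 9·t^2 - 2·t + 5. Using v(t) = 20·t^3 + 9·t^2 - 2·t + 5 and substituting t = 2, we find v = 197.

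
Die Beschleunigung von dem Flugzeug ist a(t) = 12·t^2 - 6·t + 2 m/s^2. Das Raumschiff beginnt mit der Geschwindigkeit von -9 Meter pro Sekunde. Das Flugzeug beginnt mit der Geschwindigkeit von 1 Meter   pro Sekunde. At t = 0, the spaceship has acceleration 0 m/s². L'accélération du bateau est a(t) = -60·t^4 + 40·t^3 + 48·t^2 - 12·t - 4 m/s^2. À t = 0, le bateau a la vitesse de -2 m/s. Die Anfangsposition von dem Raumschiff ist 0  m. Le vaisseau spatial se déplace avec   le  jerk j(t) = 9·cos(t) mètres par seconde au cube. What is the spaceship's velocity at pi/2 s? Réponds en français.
Pour résoudre ceci, nous devons prendre 2 primitives de notre équation du jerk j(t) = 9·cos(t). En intégrant le jerk et en utilisant la condition initiale a(0) = 0, nous obtenons a(t) = 9·sin(t). En intégrant l'accélération et en utilisant la condition initiale v(0) = -9, nous obtenons v(t) = -9·cos(t). De l'équation de la vitesse v(t) = -9·cos(t), nous substituons t = pi/2 pour obtenir v = 0.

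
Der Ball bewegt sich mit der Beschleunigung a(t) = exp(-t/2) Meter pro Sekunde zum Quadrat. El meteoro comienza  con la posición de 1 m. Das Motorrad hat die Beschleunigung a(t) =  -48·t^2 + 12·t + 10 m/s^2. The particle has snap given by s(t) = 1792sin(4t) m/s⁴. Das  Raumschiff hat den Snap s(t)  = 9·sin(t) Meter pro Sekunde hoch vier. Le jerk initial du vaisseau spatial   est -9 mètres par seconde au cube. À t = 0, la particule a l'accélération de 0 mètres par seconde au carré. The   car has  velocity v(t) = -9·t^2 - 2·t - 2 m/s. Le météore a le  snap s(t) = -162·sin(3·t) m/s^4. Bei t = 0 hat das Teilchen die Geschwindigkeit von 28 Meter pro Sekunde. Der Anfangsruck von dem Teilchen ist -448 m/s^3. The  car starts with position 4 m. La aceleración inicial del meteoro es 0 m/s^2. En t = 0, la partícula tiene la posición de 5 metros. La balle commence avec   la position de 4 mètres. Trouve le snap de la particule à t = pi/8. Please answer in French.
Nous avons le snap s(t) = 1792·sin(4·t). En substituant t = pi/8: s(pi/8) = 1792.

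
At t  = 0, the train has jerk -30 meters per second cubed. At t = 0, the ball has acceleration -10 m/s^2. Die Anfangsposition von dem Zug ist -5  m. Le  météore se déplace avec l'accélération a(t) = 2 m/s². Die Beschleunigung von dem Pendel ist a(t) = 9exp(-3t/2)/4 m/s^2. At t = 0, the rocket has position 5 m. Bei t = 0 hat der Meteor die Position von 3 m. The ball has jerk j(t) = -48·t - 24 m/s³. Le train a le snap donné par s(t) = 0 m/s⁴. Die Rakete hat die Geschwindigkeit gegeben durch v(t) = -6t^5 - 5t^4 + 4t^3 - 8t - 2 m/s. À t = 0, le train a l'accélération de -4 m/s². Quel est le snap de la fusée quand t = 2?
Pour résoudre ceci, nous devons prendre 3 dérivées de notre équation de la vitesse v(t) = -6·t^5 - 5·t^4 + 4·t^3 - 8·t - 2. En dérivant la vitesse, nous obtenons l'accélération: a(t) = -30·t^4 - 20·t^3 + 12·t^2 - 8. En dérivant l'accélération, nous obtenons le jerk: j(t) = -120·t^3 - 60·t^2 + 24·t. La dérivée du jerk donne le snap: s(t) = -360·t^2 - 120·t + 24. En utilisant s(t) = -360·t^2 - 120·t + 24 et en substituant t = 2, nous trouvons s = -1656.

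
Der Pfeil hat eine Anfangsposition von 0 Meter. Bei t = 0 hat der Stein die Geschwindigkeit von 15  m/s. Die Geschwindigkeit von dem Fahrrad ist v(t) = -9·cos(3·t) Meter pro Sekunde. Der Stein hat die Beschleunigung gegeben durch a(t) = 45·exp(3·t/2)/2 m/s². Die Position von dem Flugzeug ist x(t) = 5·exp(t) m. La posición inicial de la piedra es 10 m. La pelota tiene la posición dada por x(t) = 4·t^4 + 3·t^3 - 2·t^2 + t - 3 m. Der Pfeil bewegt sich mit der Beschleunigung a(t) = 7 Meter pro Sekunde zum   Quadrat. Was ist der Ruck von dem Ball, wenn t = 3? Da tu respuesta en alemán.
Um dies zu lösen, müssen wir 3 Ableitungen unserer Gleichung für die Position x(t) = 4·t^4 + 3·t^3 - 2·t^2 + t - 3 nehmen. Die Ableitung von der Position ergibt die Geschwindigkeit: v(t) = 16·t^3 + 9·t^2 - 4·t + 1. Die Ableitung von der Geschwindigkeit ergibt die Beschleunigung: a(t) = 48·t^2 + 18·t - 4. Mit d/dt von a(t) finden wir j(t) = 96·t + 18. Wir haben den Ruck j(t) = 96·t + 18. Durch Einsetzen von t = 3: j(3) = 306.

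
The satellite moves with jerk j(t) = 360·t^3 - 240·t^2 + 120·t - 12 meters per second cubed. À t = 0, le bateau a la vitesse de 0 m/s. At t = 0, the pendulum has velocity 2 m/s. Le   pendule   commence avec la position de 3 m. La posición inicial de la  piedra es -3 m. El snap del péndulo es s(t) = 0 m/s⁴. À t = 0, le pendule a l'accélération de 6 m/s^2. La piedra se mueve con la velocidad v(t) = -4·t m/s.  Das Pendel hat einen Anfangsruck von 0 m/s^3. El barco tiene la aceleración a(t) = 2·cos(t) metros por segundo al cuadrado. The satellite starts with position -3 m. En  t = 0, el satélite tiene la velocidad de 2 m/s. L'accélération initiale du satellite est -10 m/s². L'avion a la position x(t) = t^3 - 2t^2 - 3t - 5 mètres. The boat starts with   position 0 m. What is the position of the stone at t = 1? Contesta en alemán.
Um dies zu lösen, müssen wir 1 Stammfunktion unserer Gleichung für die Geschwindigkeit v(t) = -4·t finden. Durch Integration von der Geschwindigkeit und Verwendung der Anfangsbedingung x(0) = -3, erhalten wir x(t) = -2·t^2 - 3. Mit x(t) = -2·t^2 - 3 und Einsetzen von t = 1, finden wir x = -5.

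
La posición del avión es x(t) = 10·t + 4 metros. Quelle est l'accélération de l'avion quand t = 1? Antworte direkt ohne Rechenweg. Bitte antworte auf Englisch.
The acceleration at t = 1 is a = 0.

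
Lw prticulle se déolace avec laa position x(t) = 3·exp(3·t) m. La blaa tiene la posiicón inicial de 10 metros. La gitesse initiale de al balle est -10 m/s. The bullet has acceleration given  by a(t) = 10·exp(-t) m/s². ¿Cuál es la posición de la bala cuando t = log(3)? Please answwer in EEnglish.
To solve this, we need to take 2 antiderivatives of our acceleration equation a(t) = 10·exp(-t). The antiderivative of acceleration, with v(0) = -10, gives velocity: v(t) = -10·exp(-t). Finding the antiderivative of v(t) and using x(0) = 10: x(t) = 10·exp(-t). From the given position equation x(t) = 10·exp(-t), we substitute t = log(3) to get x = 10/3.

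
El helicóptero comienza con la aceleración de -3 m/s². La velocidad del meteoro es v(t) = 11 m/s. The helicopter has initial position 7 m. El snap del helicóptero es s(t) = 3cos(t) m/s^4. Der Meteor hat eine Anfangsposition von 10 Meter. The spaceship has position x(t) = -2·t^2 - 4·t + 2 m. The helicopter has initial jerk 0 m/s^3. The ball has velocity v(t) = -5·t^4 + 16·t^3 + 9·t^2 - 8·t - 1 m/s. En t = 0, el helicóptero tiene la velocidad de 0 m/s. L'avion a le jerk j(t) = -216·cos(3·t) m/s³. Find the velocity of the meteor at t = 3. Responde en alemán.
Wir haben die Geschwindigkeit v(t) = 11. Durch Einsetzen von t = 3: v(3) = 11.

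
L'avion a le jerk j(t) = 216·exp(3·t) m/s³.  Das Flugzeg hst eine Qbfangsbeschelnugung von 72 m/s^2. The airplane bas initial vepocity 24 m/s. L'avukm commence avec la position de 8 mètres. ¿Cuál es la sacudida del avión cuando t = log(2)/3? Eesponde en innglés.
From the given jerk equation j(t) = 216·exp(3·t), we substitute t = log(2)/3 to get j = 432.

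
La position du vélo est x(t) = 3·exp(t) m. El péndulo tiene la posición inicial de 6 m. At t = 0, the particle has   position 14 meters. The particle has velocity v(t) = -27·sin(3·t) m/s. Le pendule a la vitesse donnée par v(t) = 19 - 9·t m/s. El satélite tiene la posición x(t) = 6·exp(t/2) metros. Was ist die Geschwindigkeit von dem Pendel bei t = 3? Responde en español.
Usando v(t) = 19 - 9·t y sustituyendo t = 3, encontramos v = -8.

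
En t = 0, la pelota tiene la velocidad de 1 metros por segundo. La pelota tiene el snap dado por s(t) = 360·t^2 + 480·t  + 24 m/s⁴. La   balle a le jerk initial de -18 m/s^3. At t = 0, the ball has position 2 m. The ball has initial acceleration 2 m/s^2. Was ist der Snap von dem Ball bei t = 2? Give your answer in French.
En utilisant s(t) = 360·t^2 + 480·t + 24 et en substituant t = 2, nous trouvons s = 2424.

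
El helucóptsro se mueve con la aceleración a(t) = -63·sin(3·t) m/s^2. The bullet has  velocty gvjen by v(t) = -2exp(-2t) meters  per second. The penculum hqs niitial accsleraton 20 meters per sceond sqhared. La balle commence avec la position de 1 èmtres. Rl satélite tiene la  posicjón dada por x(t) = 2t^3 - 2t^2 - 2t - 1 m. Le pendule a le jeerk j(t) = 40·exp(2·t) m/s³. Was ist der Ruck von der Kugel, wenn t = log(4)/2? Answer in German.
Ausgehend von der Geschwindigkeit v(t) = -2·exp(-2·t), nehmen wir 2 Ableitungen. Die Ableitung von der Geschwindigkeit ergibt die Beschleunigung: a(t) = 4·exp(-2·t). Die Ableitung von der Beschleunigung ergibt den Ruck: j(t) = -8·exp(-2·t). Mit j(t) = -8·exp(-2·t) und Einsetzen von t = log(4)/2, finden wir j = -2.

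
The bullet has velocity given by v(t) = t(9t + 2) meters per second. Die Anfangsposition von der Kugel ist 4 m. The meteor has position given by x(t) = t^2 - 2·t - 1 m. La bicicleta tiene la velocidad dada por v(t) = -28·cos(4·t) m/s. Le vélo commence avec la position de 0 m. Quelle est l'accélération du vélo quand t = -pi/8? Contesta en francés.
Nous devons dériver notre équation de la vitesse v(t) = -28·cos(4·t) 1 fois. En prenant d/dt de v(t), nous trouvons a(t) = 112·sin(4·t). En utilisant a(t) = 112·sin(4·t) et en substituant t = -pi/8, nous trouvons a = -112.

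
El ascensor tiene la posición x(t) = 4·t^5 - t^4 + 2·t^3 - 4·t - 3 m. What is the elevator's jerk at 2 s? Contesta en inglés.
We must differentiate our position equation x(t) = 4·t^5 - t^4 + 2·t^3 - 4·t - 3 3 times. Differentiating position, we get velocity: v(t) = 20·t^4 - 4·t^3 + 6·t^2 - 4. Taking d/dt of v(t), we find a(t) = 80·t^3 - 12·t^2 + 12·t. Taking d/dt of a(t), we find j(t) = 240·t^2 - 24·t + 12. We have jerk j(t) = 240·t^2 - 24·t + 12. Substituting t = 2: j(2) = 924.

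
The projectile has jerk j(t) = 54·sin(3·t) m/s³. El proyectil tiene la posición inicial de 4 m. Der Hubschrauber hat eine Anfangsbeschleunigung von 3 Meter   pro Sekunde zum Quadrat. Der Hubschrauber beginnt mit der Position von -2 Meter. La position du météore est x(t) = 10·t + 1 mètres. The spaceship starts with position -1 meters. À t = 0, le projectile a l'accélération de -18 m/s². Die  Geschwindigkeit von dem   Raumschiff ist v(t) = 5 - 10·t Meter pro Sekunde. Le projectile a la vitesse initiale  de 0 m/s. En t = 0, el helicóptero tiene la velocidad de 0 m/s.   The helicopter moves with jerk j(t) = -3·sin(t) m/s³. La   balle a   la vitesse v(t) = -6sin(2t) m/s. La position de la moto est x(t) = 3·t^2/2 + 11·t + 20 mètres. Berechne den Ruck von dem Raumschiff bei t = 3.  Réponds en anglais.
We must differentiate our velocity equation v(t) = 5 - 10·t 2 times. Taking d/dt of v(t), we find a(t) = -10. Taking d/dt of a(t), we find j(t) = 0. We have jerk j(t) = 0. Substituting t = 3: j(3) = 0.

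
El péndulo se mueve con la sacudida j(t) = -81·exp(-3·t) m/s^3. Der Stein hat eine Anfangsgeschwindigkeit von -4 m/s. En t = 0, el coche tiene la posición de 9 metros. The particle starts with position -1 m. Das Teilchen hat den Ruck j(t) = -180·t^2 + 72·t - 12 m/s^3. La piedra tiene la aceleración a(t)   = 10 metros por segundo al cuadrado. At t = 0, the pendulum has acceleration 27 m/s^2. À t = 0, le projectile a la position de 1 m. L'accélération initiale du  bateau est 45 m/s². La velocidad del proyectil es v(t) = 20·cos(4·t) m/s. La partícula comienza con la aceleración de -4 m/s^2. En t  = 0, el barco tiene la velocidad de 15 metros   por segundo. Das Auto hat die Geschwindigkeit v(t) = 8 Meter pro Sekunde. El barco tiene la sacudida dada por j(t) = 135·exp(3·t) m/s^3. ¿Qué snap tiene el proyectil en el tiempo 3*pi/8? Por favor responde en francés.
Nous devons dériver notre équation de la vitesse v(t) = 20·cos(4·t) 3 fois. En dérivant la vitesse, nous obtenons l'accélération: a(t) = -80·sin(4·t). En dérivant l'accélération, nous obtenons le jerk: j(t) = -320·cos(4·t). En prenant d/dt de j(t), nous trouvons s(t) = 1280·sin(4·t). Nous avons le snap s(t) = 1280·sin(4·t). En substituant t = 3*pi/8: s(3*pi/8) = -1280.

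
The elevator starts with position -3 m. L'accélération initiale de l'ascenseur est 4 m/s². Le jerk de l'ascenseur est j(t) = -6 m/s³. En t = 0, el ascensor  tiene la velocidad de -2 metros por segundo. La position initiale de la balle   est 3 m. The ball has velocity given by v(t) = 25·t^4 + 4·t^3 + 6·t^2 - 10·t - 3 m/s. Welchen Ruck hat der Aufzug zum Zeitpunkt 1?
Wir haben den Ruck j(t) = -6. Durch Einsetzen von t = 1: j(1) = -6.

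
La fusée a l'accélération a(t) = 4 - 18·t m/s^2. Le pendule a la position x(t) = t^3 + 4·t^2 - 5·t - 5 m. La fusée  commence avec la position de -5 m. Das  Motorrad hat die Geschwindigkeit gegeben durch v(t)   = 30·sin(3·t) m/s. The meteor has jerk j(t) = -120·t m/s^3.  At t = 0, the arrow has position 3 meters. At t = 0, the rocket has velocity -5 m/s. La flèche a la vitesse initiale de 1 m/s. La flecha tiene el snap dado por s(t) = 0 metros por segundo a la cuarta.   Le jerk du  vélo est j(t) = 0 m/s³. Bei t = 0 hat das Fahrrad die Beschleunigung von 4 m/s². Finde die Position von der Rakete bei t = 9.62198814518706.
Wir müssen unsere Gleichung für die Beschleunigung a(t) = 4 - 18·t 2-mal integrieren. Mit ∫a(t)dt und Anwendung von v(0) = -5, finden wir v(t) = -9·t^2 + 4·t - 5. Mit ∫v(t)dt und Anwendung von x(0) = -5, finden wir x(t) = -3·t^3 + 2·t^2 - 5·t - 5. Aus der Gleichung für die Position x(t) = -3·t^3 + 2·t^2 - 5·t - 5, setzen wir t = 9.62198814518706 ein und erhalten x = -2540.43228057492.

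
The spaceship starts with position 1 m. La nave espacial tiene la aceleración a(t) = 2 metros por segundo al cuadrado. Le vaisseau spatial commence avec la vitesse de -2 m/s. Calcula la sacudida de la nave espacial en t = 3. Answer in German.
Ausgehend von der Beschleunigung a(t) = 2, nehmen wir 1 Ableitung. Die Ableitung von der Beschleunigung ergibt den Ruck: j(t) = 0. Aus der Gleichung für den Ruck j(t) = 0, setzen wir t = 3 ein und erhalten j = 0.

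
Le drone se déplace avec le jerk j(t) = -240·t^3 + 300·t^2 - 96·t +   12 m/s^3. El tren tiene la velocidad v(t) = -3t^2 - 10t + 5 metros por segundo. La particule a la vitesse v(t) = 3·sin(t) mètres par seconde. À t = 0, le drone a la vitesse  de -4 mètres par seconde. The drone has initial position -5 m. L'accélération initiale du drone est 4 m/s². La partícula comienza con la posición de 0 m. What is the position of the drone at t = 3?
We must find the integral of our jerk equation j(t) = -240·t^3 + 300·t^2 - 96·t + 12 3 times. Taking ∫j(t)dt and applying a(0) = 4, we find a(t) = -60·t^4 + 100·t^3 - 48·t^2 + 12·t + 4. Taking ∫a(t)dt and applying v(0) = -4, we find v(t) = -12·t^5 + 25·t^4 - 16·t^3 + 6·t^2 + 4·t - 4. The integral of velocity is position. Using x(0) = -5, we get x(t) = -2·t^6 + 5·t^5 - 4·t^4 + 2·t^3 + 2·t^2 - 4·t - 5. From the given position equation x(t) = -2·t^6 + 5·t^5 - 4·t^4 + 2·t^3 + 2·t^2 - 4·t - 5, we substitute t = 3 to get x = -512.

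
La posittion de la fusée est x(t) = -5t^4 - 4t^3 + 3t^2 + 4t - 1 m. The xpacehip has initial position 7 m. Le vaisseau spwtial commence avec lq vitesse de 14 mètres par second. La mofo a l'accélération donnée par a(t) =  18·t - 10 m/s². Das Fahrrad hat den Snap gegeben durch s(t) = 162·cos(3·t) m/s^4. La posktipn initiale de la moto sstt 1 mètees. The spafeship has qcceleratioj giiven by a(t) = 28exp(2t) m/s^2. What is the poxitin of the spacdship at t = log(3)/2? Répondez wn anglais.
To find the answer, we compute 2 integrals of a(t) = 28·exp(2·t). Finding the integral of a(t) and using v(0) = 14: v(t) = 14·exp(2·t). The integral of velocity is position. Using x(0) = 7, we get x(t) = 7·exp(2·t). From the given position equation x(t) = 7·exp(2·t), we substitute t = log(3)/2 to get x = 21.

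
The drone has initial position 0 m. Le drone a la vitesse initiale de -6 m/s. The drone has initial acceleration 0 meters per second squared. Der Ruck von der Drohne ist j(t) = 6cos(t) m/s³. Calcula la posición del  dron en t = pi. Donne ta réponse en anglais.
To solve this, we need to take 3 antiderivatives of our jerk equation j(t) = 6·cos(t). The integral of jerk, with a(0) = 0, gives acceleration: a(t) = 6·sin(t). Taking ∫a(t)dt and applying v(0) = -6, we find v(t) = -6·cos(t). Integrating velocity and using the initial condition x(0) = 0, we get x(t) = -6·sin(t). We have position x(t) = -6·sin(t). Substituting t = pi: x(pi) = 0.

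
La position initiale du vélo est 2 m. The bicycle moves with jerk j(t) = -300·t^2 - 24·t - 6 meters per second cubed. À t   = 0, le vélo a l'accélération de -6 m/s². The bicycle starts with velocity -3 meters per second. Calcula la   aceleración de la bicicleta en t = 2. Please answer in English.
We must find the integral of our jerk equation j(t) = -300·t^2 - 24·t - 6 1 time. Integrating jerk and using the initial condition a(0) = -6, we get a(t) = -100·t^3 - 12·t^2 - 6·t - 6. We have acceleration a(t) = -100·t^3 - 12·t^2 - 6·t - 6. Substituting t = 2: a(2) = -866.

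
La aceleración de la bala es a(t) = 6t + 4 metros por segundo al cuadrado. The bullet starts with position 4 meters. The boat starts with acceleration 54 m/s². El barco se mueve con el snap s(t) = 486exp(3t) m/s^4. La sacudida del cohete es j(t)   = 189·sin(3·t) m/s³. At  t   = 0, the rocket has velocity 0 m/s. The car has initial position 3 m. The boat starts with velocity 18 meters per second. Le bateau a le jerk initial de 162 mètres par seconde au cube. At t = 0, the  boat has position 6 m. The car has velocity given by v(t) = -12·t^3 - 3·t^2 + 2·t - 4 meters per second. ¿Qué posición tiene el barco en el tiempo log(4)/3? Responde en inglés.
To solve this, we need to take 4 integrals of our snap equation s(t) = 486·exp(3·t). The antiderivative of snap is jerk. Using j(0) = 162, we get j(t) = 162·exp(3·t). The integral of jerk is acceleration. Using a(0) = 54, we get a(t) = 54·exp(3·t). The integral of acceleration is velocity. Using v(0) = 18, we get v(t) = 18·exp(3·t). Integrating velocity and using the initial condition x(0) = 6, we get x(t) = 6·exp(3·t). Using x(t) = 6·exp(3·t) and substituting t = log(4)/3, we find x = 24.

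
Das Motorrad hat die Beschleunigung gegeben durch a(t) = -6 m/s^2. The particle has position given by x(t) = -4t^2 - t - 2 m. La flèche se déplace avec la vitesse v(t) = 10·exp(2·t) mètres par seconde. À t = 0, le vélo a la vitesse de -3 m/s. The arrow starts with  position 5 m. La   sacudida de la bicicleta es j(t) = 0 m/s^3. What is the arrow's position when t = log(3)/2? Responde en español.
Necesitamos integrar nuestra ecuación de la velocidad v(t) = 10·exp(2·t) 1 vez. Integrando la velocidad y usando la condición inicial x(0) = 5, obtenemos x(t) = 5·exp(2·t). Usando x(t) = 5·exp(2·t) y sustituyendo t = log(3)/2, encontramos x = 15.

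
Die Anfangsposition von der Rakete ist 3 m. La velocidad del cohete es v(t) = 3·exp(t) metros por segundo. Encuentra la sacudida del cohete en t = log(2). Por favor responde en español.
Para resolver esto, necesitamos tomar 2 derivadas de nuestra ecuación de la velocidad v(t) = 3·exp(t). Tomando d/dt de v(t), encontramos a(t) = 3·exp(t). La derivada de la aceleración da la sacudida: j(t) = 3·exp(t). De la ecuación de la sacudida j(t) = 3·exp(t), sustituimos t = log(2) para obtener j = 6.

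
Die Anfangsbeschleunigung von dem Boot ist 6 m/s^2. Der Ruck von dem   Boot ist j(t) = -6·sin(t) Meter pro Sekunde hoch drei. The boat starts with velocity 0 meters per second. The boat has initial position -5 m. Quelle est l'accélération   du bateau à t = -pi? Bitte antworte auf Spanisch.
Partiendo de la sacudida j(t) = -6·sin(t), tomamos 1 integral. La antiderivada de la sacudida, con a(0) = 6, da la aceleración: a(t) = 6·cos(t). Tenemos la aceleración a(t) = 6·cos(t). Sustituyendo t = -pi: a(-pi) = -6.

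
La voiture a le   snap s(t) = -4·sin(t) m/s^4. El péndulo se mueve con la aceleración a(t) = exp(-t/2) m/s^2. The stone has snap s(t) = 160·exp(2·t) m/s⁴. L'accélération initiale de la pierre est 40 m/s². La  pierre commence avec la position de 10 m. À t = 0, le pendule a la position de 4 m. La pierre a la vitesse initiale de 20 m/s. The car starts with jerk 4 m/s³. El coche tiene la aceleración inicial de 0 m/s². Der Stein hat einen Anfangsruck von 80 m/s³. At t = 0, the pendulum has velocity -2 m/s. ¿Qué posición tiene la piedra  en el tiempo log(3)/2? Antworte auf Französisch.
En partant du snap s(t) = 160·exp(2·t), nous prenons 4 primitives. En intégrant le snap et en utilisant la condition initiale j(0) = 80, nous obtenons j(t) = 80·exp(2·t). En intégrant le jerk et en utilisant la condition initiale a(0) = 40, nous obtenons a(t) = 40·exp(2·t). L'intégrale de l'accélération, avec v(0) = 20, donne la vitesse: v(t) = 20·exp(2·t). L'intégrale de la vitesse, avec x(0) = 10, donne la position: x(t) = 10·exp(2·t). De l'équation de la position x(t) = 10·exp(2·t), nous substituons t = log(3)/2 pour obtenir x = 30.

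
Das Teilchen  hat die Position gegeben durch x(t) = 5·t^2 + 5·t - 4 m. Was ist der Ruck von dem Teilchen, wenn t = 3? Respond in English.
To solve this, we need to take 3 derivatives of our position equation x(t) = 5·t^2 + 5·t - 4. Differentiating position, we get velocity: v(t) = 10·t + 5. Taking d/dt of v(t), we find a(t) = 10. The derivative of acceleration gives jerk: j(t) = 0. From the given jerk equation j(t) = 0, we substitute t = 3 to get j = 0.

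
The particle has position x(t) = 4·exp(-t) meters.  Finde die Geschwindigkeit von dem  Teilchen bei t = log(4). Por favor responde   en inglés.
We must differentiate our position equation x(t) = 4·exp(-t) 1 time. Taking d/dt of x(t), we find v(t) = -4·exp(-t). Using v(t) = -4·exp(-t) and substituting t = log(4), we find v = -1.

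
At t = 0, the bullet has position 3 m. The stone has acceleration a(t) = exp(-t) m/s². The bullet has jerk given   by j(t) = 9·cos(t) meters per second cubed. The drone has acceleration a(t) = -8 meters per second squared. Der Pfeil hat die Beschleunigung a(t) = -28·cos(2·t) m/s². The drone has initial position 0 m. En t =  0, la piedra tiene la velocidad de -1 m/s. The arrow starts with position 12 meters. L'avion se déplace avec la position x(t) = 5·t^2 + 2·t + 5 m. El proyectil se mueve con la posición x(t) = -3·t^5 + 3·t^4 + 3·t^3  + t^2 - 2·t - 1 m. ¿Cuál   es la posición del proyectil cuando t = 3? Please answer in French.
En utilisant x(t) = -3·t^5 + 3·t^4 + 3·t^3 + t^2 - 2·t - 1 et en substituant t = 3, nous trouvons x = -403.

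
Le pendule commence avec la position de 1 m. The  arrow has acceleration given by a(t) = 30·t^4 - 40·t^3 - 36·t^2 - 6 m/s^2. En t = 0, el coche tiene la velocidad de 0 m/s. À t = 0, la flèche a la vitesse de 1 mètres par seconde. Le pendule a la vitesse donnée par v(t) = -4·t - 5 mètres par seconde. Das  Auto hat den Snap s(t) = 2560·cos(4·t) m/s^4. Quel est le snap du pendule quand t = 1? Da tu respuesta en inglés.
Starting from velocity v(t) = -4·t - 5, we take 3 derivatives. The derivative of velocity gives acceleration: a(t) = -4. The derivative of acceleration gives jerk: j(t) = 0. Differentiating jerk, we get snap: s(t) = 0. From the given snap equation s(t) = 0, we substitute t = 1 to get s = 0.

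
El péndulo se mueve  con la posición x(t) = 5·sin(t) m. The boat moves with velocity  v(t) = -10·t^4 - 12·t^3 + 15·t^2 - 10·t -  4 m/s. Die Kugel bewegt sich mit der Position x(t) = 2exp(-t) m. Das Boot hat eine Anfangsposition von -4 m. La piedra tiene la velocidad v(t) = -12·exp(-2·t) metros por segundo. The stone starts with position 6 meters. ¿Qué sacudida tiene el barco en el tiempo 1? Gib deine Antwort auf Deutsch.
Ausgehend von der Geschwindigkeit v(t) = -10·t^4 - 12·t^3 + 15·t^2 - 10·t - 4, nehmen wir 2 Ableitungen. Die Ableitung von der Geschwindigkeit ergibt die Beschleunigung: a(t) = -40·t^3 - 36·t^2 + 30·t - 10. Durch Ableiten von der Beschleunigung erhalten wir den Ruck: j(t) = -120·t^2 - 72·t + 30. Wir haben den Ruck j(t) = -120·t^2 - 72·t + 30. Durch Einsetzen von t = 1: j(1) = -162.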